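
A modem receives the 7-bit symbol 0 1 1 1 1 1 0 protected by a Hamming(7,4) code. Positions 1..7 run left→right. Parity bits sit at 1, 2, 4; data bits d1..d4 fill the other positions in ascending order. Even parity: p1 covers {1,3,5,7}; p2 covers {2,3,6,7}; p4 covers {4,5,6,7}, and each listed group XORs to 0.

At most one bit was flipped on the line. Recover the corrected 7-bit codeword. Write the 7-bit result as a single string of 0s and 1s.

s1 (pos 1,3,5,7): 0⊕1⊕1⊕0 = 0
s2 (pos 2,3,6,7): 1⊕1⊕1⊕0 = 1
s4 (pos 4,5,6,7): 1⊕1⊕1⊕0 = 1
Syndrome s4…s1 = 110 → error at position 6.
Flip position 6: 0111110 → 0111100

0111100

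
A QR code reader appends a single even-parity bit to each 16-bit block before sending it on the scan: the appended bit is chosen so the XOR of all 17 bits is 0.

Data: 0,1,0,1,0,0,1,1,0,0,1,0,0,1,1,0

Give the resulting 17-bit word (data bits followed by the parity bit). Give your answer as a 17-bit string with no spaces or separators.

XOR of the 16 data bits: 0⊕1⊕0⊕1⊕0⊕0⊕1⊕1⊕0⊕0⊕1⊕0⊕0⊕1⊕1⊕0 = 1
Parity bit = 1 (so all 17 bits XOR to 0).

01010011001001101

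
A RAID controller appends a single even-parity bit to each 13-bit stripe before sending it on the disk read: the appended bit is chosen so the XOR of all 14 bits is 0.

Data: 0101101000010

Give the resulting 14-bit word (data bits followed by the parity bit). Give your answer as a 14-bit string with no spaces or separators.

01011010000101

XOR of the 13 data bits: 0⊕1⊕0⊕1⊕1⊕0⊕1⊕0⊕0⊕0⊕0⊕1⊕0 = 1
Parity bit = 1 (so all 14 bits XOR to 0).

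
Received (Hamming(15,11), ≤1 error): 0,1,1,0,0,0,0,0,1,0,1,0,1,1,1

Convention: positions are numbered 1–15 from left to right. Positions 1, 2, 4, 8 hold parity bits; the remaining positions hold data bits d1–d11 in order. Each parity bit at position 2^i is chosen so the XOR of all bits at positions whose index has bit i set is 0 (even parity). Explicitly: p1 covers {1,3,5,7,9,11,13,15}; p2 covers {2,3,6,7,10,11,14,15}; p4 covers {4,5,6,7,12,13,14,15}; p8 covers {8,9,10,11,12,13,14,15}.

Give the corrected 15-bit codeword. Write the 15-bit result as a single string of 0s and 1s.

s1 (pos 1,3,5,7,9,11,13,15): 0⊕1⊕0⊕0⊕1⊕1⊕1⊕1 = 1
s2 (pos 2,3,6,7,10,11,14,15): 1⊕1⊕0⊕0⊕0⊕1⊕1⊕1 = 1
s4 (pos 4,5,6,7,12,13,14,15): 0⊕0⊕0⊕0⊕0⊕1⊕1⊕1 = 1
s8 (pos 8,9,10,11,12,13,14,15): 0⊕1⊕0⊕1⊕0⊕1⊕1⊕1 = 1
Syndrome s8…s1 = 1111 → error at position 15.
Flip position 15: 011000001010111 → 011000001010110

011000001010110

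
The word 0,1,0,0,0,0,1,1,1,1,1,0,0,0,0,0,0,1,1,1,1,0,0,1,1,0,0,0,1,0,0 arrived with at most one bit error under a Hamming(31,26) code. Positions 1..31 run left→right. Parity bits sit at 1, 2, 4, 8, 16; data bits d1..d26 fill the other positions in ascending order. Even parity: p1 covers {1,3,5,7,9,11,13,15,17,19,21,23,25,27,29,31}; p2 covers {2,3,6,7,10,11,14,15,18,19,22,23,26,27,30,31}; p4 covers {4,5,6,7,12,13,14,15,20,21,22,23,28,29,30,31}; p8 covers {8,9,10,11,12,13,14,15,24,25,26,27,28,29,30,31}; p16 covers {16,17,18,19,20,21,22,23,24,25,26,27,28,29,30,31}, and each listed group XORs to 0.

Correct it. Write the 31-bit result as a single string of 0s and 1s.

s1 (pos 1,3,5,7,9,11,13,15,17,19,21,23,25,27,29,31): 0⊕0⊕0⊕1⊕1⊕1⊕0⊕0⊕0⊕1⊕1⊕0⊕1⊕0⊕1⊕0 = 1
s2 (pos 2,3,6,7,10,11,14,15,18,19,22,23,26,27,30,31): 1⊕0⊕0⊕1⊕1⊕1⊕0⊕0⊕1⊕1⊕0⊕0⊕0⊕0⊕0⊕0 = 0
s4 (pos 4,5,6,7,12,13,14,15,20,21,22,23,28,29,30,31): 0⊕0⊕0⊕1⊕0⊕0⊕0⊕0⊕1⊕1⊕0⊕0⊕0⊕1⊕0⊕0 = 0
s8 (pos 8,9,10,11,12,13,14,15,24,25,26,27,28,29,30,31): 1⊕1⊕1⊕1⊕0⊕0⊕0⊕0⊕1⊕1⊕0⊕0⊕0⊕1⊕0⊕0 = 1
s16 (pos 16,17,18,19,20,21,22,23,24,25,26,27,28,29,30,31): 0⊕0⊕1⊕1⊕1⊕1⊕0⊕0⊕1⊕1⊕0⊕0⊕0⊕1⊕0⊕0 = 1
Syndrome s16…s1 = 11001 → error at position 25.
Flip position 25: 0100001111100000011110011000100 → 0100001111100000011110010000100

0100001111100000011110010000100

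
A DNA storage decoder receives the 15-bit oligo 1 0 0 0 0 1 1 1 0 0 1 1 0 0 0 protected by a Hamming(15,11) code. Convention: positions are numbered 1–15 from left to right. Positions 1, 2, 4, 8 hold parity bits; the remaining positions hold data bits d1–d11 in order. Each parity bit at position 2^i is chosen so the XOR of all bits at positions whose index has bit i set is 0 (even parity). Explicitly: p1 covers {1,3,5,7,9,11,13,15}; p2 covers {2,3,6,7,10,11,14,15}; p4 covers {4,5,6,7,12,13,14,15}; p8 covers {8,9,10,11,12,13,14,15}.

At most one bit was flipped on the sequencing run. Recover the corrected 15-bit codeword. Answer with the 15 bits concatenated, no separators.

s1 (pos 1,3,5,7,9,11,13,15): 1⊕0⊕0⊕1⊕0⊕1⊕0⊕0 = 1
s2 (pos 2,3,6,7,10,11,14,15): 0⊕0⊕1⊕1⊕0⊕1⊕0⊕0 = 1
s4 (pos 4,5,6,7,12,13,14,15): 0⊕0⊕1⊕1⊕1⊕0⊕0⊕0 = 1
s8 (pos 8,9,10,11,12,13,14,15): 1⊕0⊕0⊕1⊕1⊕0⊕0⊕0 = 1
Syndrome s8…s1 = 1111 → error at position 15.
Flip position 15: 100001110011000 → 100001110011001

100001110011001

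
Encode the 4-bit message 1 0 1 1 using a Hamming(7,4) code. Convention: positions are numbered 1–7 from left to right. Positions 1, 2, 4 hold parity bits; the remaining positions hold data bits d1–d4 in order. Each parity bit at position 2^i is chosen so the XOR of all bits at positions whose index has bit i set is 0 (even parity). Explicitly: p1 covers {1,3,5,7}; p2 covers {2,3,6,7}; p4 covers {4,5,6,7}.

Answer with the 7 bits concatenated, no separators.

Place data at non-parity positions: p1 p2 1 p4 0 1 1
p1 (pos 1,3,5,7): XOR of data positions = 1⊕0⊕1 = 0
p2 (pos 2,3,6,7): XOR of data positions = 1⊕1⊕1 = 1
p4 (pos 4,5,6,7): XOR of data positions = 0⊕1⊕1 = 0
Codeword: 0110011

0110011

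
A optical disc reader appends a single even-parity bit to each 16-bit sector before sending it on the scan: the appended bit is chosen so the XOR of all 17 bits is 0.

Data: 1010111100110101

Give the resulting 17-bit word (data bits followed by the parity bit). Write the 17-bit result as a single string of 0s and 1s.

10101111001101010

XOR of the 16 data bits: 1⊕0⊕1⊕0⊕1⊕1⊕1⊕1⊕0⊕0⊕1⊕1⊕0⊕1⊕0⊕1 = 0
Parity bit = 0 (so all 17 bits XOR to 0).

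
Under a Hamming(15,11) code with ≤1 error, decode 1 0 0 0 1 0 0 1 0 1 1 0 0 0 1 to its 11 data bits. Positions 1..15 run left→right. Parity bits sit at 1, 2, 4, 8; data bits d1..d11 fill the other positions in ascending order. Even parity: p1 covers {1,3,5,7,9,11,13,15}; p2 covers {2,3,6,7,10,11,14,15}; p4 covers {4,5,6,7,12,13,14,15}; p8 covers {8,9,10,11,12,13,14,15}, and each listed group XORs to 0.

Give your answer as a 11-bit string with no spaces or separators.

01000110001

s1 (pos 1,3,5,7,9,11,13,15): 1⊕0⊕1⊕0⊕0⊕1⊕0⊕1 = 0
s2 (pos 2,3,6,7,10,11,14,15): 0⊕0⊕0⊕0⊕1⊕1⊕0⊕1 = 1
s4 (pos 4,5,6,7,12,13,14,15): 0⊕1⊕0⊕0⊕0⊕0⊕0⊕1 = 0
s8 (pos 8,9,10,11,12,13,14,15): 1⊕0⊕1⊕1⊕0⊕0⊕0⊕1 = 0
Syndrome s8…s1 = 0010 → error at position 2.
Flip position 2: 100010010110001 → 110010010110001
Read data bits from positions 3,5,6,7,9,10,11,12,13,14,15: 01000110001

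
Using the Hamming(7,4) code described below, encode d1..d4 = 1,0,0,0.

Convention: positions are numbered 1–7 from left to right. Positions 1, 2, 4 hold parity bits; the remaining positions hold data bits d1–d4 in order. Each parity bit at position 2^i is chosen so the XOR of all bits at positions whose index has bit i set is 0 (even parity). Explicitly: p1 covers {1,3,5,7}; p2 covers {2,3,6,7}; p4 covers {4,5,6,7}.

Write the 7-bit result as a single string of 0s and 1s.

Place data at non-parity positions: p1 p2 1 p4 0 0 0
p1 (pos 1,3,5,7): XOR of data positions = 1⊕0⊕0 = 1
p2 (pos 2,3,6,7): XOR of data positions = 1⊕0⊕0 = 1
p4 (pos 4,5,6,7): XOR of data positions = 0⊕0⊕0 = 0
Codeword: 1110000

1110000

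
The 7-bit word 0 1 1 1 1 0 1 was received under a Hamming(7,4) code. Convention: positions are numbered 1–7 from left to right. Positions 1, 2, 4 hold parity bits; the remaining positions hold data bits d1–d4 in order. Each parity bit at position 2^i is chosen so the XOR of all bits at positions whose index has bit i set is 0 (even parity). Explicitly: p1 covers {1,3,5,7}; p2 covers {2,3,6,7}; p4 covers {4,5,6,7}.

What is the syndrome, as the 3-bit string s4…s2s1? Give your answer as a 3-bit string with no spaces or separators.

111

s1 (pos 1,3,5,7): 0⊕1⊕1⊕1 = 1
s2 (pos 2,3,6,7): 1⊕1⊕0⊕1 = 1
s4 (pos 4,5,6,7): 1⊕1⊕0⊕1 = 1
Syndrome s4…s1 = 111 → error at position 7.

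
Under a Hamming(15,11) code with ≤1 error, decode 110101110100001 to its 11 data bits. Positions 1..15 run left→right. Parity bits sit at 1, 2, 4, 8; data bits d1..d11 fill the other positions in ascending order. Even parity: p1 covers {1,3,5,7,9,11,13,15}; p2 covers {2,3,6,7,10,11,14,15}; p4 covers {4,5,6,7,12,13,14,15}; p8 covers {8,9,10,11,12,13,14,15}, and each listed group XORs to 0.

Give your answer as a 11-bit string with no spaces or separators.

00110110001

s1 (pos 1,3,5,7,9,11,13,15): 1⊕0⊕0⊕1⊕0⊕0⊕0⊕1 = 1
s2 (pos 2,3,6,7,10,11,14,15): 1⊕0⊕1⊕1⊕1⊕0⊕0⊕1 = 1
s4 (pos 4,5,6,7,12,13,14,15): 1⊕0⊕1⊕1⊕0⊕0⊕0⊕1 = 0
s8 (pos 8,9,10,11,12,13,14,15): 1⊕0⊕1⊕0⊕0⊕0⊕0⊕1 = 1
Syndrome s8…s1 = 1011 → error at position 11.
Flip position 11: 110101110100001 → 110101110110001
Read data bits from positions 3,5,6,7,9,10,11,12,13,14,15: 00110110001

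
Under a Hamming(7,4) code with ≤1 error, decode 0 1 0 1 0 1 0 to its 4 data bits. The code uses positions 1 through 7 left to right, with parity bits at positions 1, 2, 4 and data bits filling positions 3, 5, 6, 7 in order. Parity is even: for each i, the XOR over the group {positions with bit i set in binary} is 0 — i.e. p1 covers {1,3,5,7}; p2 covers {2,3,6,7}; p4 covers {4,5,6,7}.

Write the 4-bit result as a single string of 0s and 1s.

s1 (pos 1,3,5,7): 0⊕0⊕0⊕0 = 0
s2 (pos 2,3,6,7): 1⊕0⊕1⊕0 = 0
s4 (pos 4,5,6,7): 1⊕0⊕1⊕0 = 0
Syndrome s4…s1 = 000 → no error.
Read data bits from positions 3,5,6,7: 0010

0010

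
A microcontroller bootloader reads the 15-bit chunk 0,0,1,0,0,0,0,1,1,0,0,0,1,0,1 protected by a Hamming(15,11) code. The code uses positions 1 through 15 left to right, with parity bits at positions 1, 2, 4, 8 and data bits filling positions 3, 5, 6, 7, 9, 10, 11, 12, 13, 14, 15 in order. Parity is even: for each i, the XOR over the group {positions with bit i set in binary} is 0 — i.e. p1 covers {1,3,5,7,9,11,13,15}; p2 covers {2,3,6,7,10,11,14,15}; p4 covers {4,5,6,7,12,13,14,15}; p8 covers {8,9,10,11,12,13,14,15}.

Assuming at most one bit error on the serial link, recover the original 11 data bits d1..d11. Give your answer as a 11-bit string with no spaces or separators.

s1 (pos 1,3,5,7,9,11,13,15): 0⊕1⊕0⊕0⊕1⊕0⊕1⊕1 = 0
s2 (pos 2,3,6,7,10,11,14,15): 0⊕1⊕0⊕0⊕0⊕0⊕0⊕1 = 0
s4 (pos 4,5,6,7,12,13,14,15): 0⊕0⊕0⊕0⊕0⊕1⊕0⊕1 = 0
s8 (pos 8,9,10,11,12,13,14,15): 1⊕1⊕0⊕0⊕0⊕1⊕0⊕1 = 0
Syndrome s8…s1 = 0000 → no error.
Read data bits from positions 3,5,6,7,9,10,11,12,13,14,15: 10001000101

10001000101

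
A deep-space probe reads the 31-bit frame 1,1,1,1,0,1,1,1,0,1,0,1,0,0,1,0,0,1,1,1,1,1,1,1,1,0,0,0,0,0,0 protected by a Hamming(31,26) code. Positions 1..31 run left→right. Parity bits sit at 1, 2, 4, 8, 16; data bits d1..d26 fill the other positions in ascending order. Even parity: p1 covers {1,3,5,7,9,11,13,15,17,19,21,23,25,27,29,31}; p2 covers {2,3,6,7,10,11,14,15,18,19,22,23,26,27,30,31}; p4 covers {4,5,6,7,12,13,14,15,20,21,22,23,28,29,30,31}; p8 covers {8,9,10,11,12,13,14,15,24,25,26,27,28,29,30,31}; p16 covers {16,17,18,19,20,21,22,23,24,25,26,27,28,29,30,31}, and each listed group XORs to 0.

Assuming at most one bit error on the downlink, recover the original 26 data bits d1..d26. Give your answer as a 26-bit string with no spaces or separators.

s1 (pos 1,3,5,7,9,11,13,15,17,19,21,23,25,27,29,31): 1⊕1⊕0⊕1⊕0⊕0⊕0⊕1⊕0⊕1⊕1⊕1⊕1⊕0⊕0⊕0 = 0
s2 (pos 2,3,6,7,10,11,14,15,18,19,22,23,26,27,30,31): 1⊕1⊕1⊕1⊕1⊕0⊕0⊕1⊕1⊕1⊕1⊕1⊕0⊕0⊕0⊕0 = 0
s4 (pos 4,5,6,7,12,13,14,15,20,21,22,23,28,29,30,31): 1⊕0⊕1⊕1⊕1⊕0⊕0⊕1⊕1⊕1⊕1⊕1⊕0⊕0⊕0⊕0 = 1
s8 (pos 8,9,10,11,12,13,14,15,24,25,26,27,28,29,30,31): 1⊕0⊕1⊕0⊕1⊕0⊕0⊕1⊕1⊕1⊕0⊕0⊕0⊕0⊕0⊕0 = 0
s16 (pos 16,17,18,19,20,21,22,23,24,25,26,27,28,29,30,31): 0⊕0⊕1⊕1⊕1⊕1⊕1⊕1⊕1⊕1⊕0⊕0⊕0⊕0⊕0⊕0 = 0
Syndrome s16…s1 = 00100 → error at position 4.
Flip position 4: 1111011101010010011111111000000 → 1110011101010010011111111000000
Read data bits from positions 3,5,6,7,9,10,11,12,13,14,15,17,18,19,20,21,22,23,24,25,26,27,28,29,30,31: 10110101001011111111000000

10110101001011111111000000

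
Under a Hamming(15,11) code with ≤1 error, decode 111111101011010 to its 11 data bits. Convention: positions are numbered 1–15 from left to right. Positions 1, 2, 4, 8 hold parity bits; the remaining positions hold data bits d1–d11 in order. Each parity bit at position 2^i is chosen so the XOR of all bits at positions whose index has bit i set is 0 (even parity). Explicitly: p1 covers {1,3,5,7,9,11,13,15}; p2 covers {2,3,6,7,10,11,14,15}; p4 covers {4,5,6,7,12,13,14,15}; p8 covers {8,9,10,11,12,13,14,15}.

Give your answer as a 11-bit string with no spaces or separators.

11111011010

s1 (pos 1,3,5,7,9,11,13,15): 1⊕1⊕1⊕1⊕1⊕1⊕0⊕0 = 0
s2 (pos 2,3,6,7,10,11,14,15): 1⊕1⊕1⊕1⊕0⊕1⊕1⊕0 = 0
s4 (pos 4,5,6,7,12,13,14,15): 1⊕1⊕1⊕1⊕1⊕0⊕1⊕0 = 0
s8 (pos 8,9,10,11,12,13,14,15): 0⊕1⊕0⊕1⊕1⊕0⊕1⊕0 = 0
Syndrome s8…s1 = 0000 → no error.
Read data bits from positions 3,5,6,7,9,10,11,12,13,14,15: 11111011010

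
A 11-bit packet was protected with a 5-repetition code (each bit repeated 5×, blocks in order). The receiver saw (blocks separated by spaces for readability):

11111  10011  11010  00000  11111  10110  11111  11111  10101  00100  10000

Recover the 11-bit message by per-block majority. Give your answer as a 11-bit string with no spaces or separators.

11101111100

Block 1 (11111): 5 ones → 1
Block 2 (10011): 3 ones → 1
Block 3 (11010): 3 ones → 1
Block 4 (00000): 0 ones → 0
Block 5 (11111): 5 ones → 1
Block 6 (10110): 3 ones → 1
Block 7 (11111): 5 ones → 1
Block 8 (11111): 5 ones → 1
Block 9 (10101): 3 ones → 1
Block 10 (00100): 1 one → 0
Block 11 (10000): 1 one → 0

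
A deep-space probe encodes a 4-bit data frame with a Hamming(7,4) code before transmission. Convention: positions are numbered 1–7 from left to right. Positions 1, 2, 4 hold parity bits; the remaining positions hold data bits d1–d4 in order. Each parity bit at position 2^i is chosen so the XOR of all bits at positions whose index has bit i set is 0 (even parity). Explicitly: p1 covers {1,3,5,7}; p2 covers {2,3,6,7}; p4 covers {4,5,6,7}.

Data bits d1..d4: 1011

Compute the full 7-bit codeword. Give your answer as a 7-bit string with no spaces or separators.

0110011

Place data at non-parity positions: p1 p2 1 p4 0 1 1
p1 (pos 1,3,5,7): XOR of data positions = 1⊕0⊕1 = 0
p2 (pos 2,3,6,7): XOR of data positions = 1⊕1⊕1 = 1
p4 (pos 4,5,6,7): XOR of data positions = 0⊕1⊕1 = 0
Codeword: 0110011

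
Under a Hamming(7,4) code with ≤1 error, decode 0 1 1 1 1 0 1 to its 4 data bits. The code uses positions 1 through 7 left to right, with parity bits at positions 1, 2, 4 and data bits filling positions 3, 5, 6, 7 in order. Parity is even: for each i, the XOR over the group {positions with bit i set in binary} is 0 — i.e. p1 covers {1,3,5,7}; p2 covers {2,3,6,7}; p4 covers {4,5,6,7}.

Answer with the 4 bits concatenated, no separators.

1100

s1 (pos 1,3,5,7): 0⊕1⊕1⊕1 = 1
s2 (pos 2,3,6,7): 1⊕1⊕0⊕1 = 1
s4 (pos 4,5,6,7): 1⊕1⊕0⊕1 = 1
Syndrome s4…s1 = 111 → error at position 7.
Flip position 7: 0111101 → 0111100
Read data bits from positions 3,5,6,7: 1100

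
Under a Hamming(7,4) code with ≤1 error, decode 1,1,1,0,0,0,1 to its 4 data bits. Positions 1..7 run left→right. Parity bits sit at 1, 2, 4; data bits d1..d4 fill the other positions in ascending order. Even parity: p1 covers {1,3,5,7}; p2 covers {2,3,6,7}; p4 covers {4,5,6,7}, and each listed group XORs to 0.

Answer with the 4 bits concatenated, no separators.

1000

s1 (pos 1,3,5,7): 1⊕1⊕0⊕1 = 1
s2 (pos 2,3,6,7): 1⊕1⊕0⊕1 = 1
s4 (pos 4,5,6,7): 0⊕0⊕0⊕1 = 1
Syndrome s4…s1 = 111 → error at position 7.
Flip position 7: 1110001 → 1110000
Read data bits from positions 3,5,6,7: 1000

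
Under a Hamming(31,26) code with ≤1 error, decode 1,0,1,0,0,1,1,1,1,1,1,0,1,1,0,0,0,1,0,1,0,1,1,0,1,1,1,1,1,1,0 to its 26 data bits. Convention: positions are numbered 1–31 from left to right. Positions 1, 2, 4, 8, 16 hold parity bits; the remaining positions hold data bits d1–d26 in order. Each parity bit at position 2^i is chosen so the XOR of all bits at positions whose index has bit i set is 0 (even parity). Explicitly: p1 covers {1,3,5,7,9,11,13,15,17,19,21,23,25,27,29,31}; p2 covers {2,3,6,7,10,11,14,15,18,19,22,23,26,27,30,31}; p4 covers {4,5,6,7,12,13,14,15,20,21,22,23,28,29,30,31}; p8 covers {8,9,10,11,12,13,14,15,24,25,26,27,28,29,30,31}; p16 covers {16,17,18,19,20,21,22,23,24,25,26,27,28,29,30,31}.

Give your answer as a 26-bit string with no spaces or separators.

s1 (pos 1,3,5,7,9,11,13,15,17,19,21,23,25,27,29,31): 1⊕1⊕0⊕1⊕1⊕1⊕1⊕0⊕0⊕0⊕0⊕1⊕1⊕1⊕1⊕0 = 0
s2 (pos 2,3,6,7,10,11,14,15,18,19,22,23,26,27,30,31): 0⊕1⊕1⊕1⊕1⊕1⊕1⊕0⊕1⊕0⊕1⊕1⊕1⊕1⊕1⊕0 = 0
s4 (pos 4,5,6,7,12,13,14,15,20,21,22,23,28,29,30,31): 0⊕0⊕1⊕1⊕0⊕1⊕1⊕0⊕1⊕0⊕1⊕1⊕1⊕1⊕1⊕0 = 0
s8 (pos 8,9,10,11,12,13,14,15,24,25,26,27,28,29,30,31): 1⊕1⊕1⊕1⊕0⊕1⊕1⊕0⊕0⊕1⊕1⊕1⊕1⊕1⊕1⊕0 = 0
s16 (pos 16,17,18,19,20,21,22,23,24,25,26,27,28,29,30,31): 0⊕0⊕1⊕0⊕1⊕0⊕1⊕1⊕0⊕1⊕1⊕1⊕1⊕1⊕1⊕0 = 0
Syndrome s16…s1 = 00000 → no error.
Read data bits from positions 3,5,6,7,9,10,11,12,13,14,15,17,18,19,20,21,22,23,24,25,26,27,28,29,30,31: 10111110110010101101111110

10111110110010101101111110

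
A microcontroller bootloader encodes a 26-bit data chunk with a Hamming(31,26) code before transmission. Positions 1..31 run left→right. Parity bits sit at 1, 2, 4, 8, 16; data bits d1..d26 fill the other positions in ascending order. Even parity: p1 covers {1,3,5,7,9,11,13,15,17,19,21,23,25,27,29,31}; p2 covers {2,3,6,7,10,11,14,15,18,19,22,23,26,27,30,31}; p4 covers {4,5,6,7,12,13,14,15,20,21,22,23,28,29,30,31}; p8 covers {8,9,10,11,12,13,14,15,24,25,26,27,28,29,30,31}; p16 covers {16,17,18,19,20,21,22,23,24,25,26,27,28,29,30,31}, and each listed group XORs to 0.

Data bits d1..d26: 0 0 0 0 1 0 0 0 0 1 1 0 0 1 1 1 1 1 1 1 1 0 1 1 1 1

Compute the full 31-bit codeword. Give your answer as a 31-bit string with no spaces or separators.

Place data at non-parity positions: p1 p2 0 p4 0 0 0 p8 1 0 0 0 0 1 1 p16 0 0 1 1 1 1 1 1 1 1 0 1 1 1 1
p1 (pos 1,3,5,7,9,11,13,15,17,19,21,23,25,27,29,31): XOR of data positions = 0⊕0⊕0⊕1⊕0⊕0⊕1⊕0⊕1⊕1⊕1⊕1⊕0⊕1⊕1 = 0
p2 (pos 2,3,6,7,10,11,14,15,18,19,22,23,26,27,30,31): XOR of data positions = 0⊕0⊕0⊕0⊕0⊕1⊕1⊕0⊕1⊕1⊕1⊕1⊕0⊕1⊕1 = 0
p4 (pos 4,5,6,7,12,13,14,15,20,21,22,23,28,29,30,31): XOR of data positions = 0⊕0⊕0⊕0⊕0⊕1⊕1⊕1⊕1⊕1⊕1⊕1⊕1⊕1⊕1 = 0
p8 (pos 8,9,10,11,12,13,14,15,24,25,26,27,28,29,30,31): XOR of data positions = 1⊕0⊕0⊕0⊕0⊕1⊕1⊕1⊕1⊕1⊕0⊕1⊕1⊕1⊕1 = 0
p16 (pos 16,17,18,19,20,21,22,23,24,25,26,27,28,29,30,31): XOR of data positions = 0⊕0⊕1⊕1⊕1⊕1⊕1⊕1⊕1⊕1⊕0⊕1⊕1⊕1⊕1 = 0
Codeword: 0000000010000110001111111101111

0000000010000110001111111101111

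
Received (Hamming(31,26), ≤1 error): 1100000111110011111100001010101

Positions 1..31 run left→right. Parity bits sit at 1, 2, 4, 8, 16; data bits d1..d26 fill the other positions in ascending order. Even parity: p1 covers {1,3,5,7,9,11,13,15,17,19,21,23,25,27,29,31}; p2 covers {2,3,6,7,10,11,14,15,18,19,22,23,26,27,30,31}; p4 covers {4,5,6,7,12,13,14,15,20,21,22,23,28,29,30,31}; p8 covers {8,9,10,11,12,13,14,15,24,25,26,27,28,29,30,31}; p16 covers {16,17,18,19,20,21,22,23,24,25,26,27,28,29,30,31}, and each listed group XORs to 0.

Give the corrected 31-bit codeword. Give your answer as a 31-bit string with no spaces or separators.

1100000111110011111000001010101

s1 (pos 1,3,5,7,9,11,13,15,17,19,21,23,25,27,29,31): 1⊕0⊕0⊕0⊕1⊕1⊕0⊕1⊕1⊕1⊕0⊕0⊕1⊕1⊕1⊕1 = 0
s2 (pos 2,3,6,7,10,11,14,15,18,19,22,23,26,27,30,31): 1⊕0⊕0⊕0⊕1⊕1⊕0⊕1⊕1⊕1⊕0⊕0⊕0⊕1⊕0⊕1 = 0
s4 (pos 4,5,6,7,12,13,14,15,20,21,22,23,28,29,30,31): 0⊕0⊕0⊕0⊕1⊕0⊕0⊕1⊕1⊕0⊕0⊕0⊕0⊕1⊕0⊕1 = 1
s8 (pos 8,9,10,11,12,13,14,15,24,25,26,27,28,29,30,31): 1⊕1⊕1⊕1⊕1⊕0⊕0⊕1⊕0⊕1⊕0⊕1⊕0⊕1⊕0⊕1 = 0
s16 (pos 16,17,18,19,20,21,22,23,24,25,26,27,28,29,30,31): 1⊕1⊕1⊕1⊕1⊕0⊕0⊕0⊕0⊕1⊕0⊕1⊕0⊕1⊕0⊕1 = 1
Syndrome s16…s1 = 10100 → error at position 20.
Flip position 20: 1100000111110011111100001010101 → 1100000111110011111000001010101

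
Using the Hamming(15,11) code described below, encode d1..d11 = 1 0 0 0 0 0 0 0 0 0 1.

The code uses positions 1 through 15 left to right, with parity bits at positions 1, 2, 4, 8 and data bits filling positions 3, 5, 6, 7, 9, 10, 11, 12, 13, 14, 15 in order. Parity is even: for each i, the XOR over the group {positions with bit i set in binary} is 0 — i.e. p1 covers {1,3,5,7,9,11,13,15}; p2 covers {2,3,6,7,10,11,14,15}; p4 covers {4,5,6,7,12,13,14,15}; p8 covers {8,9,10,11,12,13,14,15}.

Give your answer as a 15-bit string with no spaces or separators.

Place data at non-parity positions: p1 p2 1 p4 0 0 0 p8 0 0 0 0 0 0 1
p1 (pos 1,3,5,7,9,11,13,15): XOR of data positions = 1⊕0⊕0⊕0⊕0⊕0⊕1 = 0
p2 (pos 2,3,6,7,10,11,14,15): XOR of data positions = 1⊕0⊕0⊕0⊕0⊕0⊕1 = 0
p4 (pos 4,5,6,7,12,13,14,15): XOR of data positions = 0⊕0⊕0⊕0⊕0⊕0⊕1 = 1
p8 (pos 8,9,10,11,12,13,14,15): XOR of data positions = 0⊕0⊕0⊕0⊕0⊕0⊕1 = 1
Codeword: 001100010000001

001100010000001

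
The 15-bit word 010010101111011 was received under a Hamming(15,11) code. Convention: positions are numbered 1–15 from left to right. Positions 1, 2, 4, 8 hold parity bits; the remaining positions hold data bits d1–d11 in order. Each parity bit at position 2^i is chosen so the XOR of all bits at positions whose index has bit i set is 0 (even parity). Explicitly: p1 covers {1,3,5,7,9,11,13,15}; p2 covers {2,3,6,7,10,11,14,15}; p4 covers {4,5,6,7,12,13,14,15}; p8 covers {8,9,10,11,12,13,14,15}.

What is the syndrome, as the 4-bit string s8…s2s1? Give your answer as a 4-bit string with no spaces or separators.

0101

s1 (pos 1,3,5,7,9,11,13,15): 0⊕0⊕1⊕1⊕1⊕1⊕0⊕1 = 1
s2 (pos 2,3,6,7,10,11,14,15): 1⊕0⊕0⊕1⊕1⊕1⊕1⊕1 = 0
s4 (pos 4,5,6,7,12,13,14,15): 0⊕1⊕0⊕1⊕1⊕0⊕1⊕1 = 1
s8 (pos 8,9,10,11,12,13,14,15): 0⊕1⊕1⊕1⊕1⊕0⊕1⊕1 = 0
Syndrome s8…s1 = 0101 → error at position 5.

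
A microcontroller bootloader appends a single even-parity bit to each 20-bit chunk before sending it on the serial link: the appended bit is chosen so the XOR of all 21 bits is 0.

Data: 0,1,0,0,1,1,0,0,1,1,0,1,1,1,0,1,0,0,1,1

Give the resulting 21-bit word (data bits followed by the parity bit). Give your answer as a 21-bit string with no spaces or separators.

XOR of the 20 data bits: 0⊕1⊕0⊕0⊕1⊕1⊕0⊕0⊕1⊕1⊕0⊕1⊕1⊕1⊕0⊕1⊕0⊕0⊕1⊕1 = 1
Parity bit = 1 (so all 21 bits XOR to 0).

010011001101110100111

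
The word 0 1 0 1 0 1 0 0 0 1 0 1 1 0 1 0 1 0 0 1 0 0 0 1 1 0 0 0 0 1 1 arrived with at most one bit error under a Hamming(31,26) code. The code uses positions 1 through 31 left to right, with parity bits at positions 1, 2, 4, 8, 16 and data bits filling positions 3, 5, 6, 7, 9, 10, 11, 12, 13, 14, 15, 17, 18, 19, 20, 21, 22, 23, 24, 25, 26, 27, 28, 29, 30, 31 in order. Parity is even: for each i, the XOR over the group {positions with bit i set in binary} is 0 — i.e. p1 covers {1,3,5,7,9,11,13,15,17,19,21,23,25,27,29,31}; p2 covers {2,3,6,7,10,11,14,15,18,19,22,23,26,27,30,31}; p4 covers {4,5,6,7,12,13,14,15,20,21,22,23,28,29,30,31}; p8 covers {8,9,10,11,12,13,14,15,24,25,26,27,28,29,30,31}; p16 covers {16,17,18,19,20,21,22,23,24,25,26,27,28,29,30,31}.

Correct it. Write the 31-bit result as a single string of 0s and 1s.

1101010001011010100100011000011

s1 (pos 1,3,5,7,9,11,13,15,17,19,21,23,25,27,29,31): 0⊕0⊕0⊕0⊕0⊕0⊕1⊕1⊕1⊕0⊕0⊕0⊕1⊕0⊕0⊕1 = 1
s2 (pos 2,3,6,7,10,11,14,15,18,19,22,23,26,27,30,31): 1⊕0⊕1⊕0⊕1⊕0⊕0⊕1⊕0⊕0⊕0⊕0⊕0⊕0⊕1⊕1 = 0
s4 (pos 4,5,6,7,12,13,14,15,20,21,22,23,28,29,30,31): 1⊕0⊕1⊕0⊕1⊕1⊕0⊕1⊕1⊕0⊕0⊕0⊕0⊕0⊕1⊕1 = 0
s8 (pos 8,9,10,11,12,13,14,15,24,25,26,27,28,29,30,31): 0⊕0⊕1⊕0⊕1⊕1⊕0⊕1⊕1⊕1⊕0⊕0⊕0⊕0⊕1⊕1 = 0
s16 (pos 16,17,18,19,20,21,22,23,24,25,26,27,28,29,30,31): 0⊕1⊕0⊕0⊕1⊕0⊕0⊕0⊕1⊕1⊕0⊕0⊕0⊕0⊕1⊕1 = 0
Syndrome s16…s1 = 00001 → error at position 1.
Flip position 1: 0101010001011010100100011000011 → 1101010001011010100100011000011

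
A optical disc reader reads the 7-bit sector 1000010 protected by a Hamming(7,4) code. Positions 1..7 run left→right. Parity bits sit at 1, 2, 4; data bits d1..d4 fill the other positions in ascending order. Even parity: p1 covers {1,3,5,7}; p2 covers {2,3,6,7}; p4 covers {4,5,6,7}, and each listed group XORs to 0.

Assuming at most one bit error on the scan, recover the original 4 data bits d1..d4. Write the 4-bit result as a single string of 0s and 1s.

0011

s1 (pos 1,3,5,7): 1⊕0⊕0⊕0 = 1
s2 (pos 2,3,6,7): 0⊕0⊕1⊕0 = 1
s4 (pos 4,5,6,7): 0⊕0⊕1⊕0 = 1
Syndrome s4…s1 = 111 → error at position 7.
Flip position 7: 1000010 → 1000011
Read data bits from positions 3,5,6,7: 0011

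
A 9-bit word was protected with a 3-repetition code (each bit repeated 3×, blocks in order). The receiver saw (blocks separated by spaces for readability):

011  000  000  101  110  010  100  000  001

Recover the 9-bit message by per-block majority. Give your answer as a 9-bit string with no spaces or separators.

100110000

Block 1 (011): 2 ones → 1
Block 2 (000): 0 ones → 0
Block 3 (000): 0 ones → 0
Block 4 (101): 2 ones → 1
Block 5 (110): 2 ones → 1
Block 6 (010): 1 one → 0
Block 7 (100): 1 one → 0
Block 8 (000): 0 ones → 0
Block 9 (001): 1 one → 0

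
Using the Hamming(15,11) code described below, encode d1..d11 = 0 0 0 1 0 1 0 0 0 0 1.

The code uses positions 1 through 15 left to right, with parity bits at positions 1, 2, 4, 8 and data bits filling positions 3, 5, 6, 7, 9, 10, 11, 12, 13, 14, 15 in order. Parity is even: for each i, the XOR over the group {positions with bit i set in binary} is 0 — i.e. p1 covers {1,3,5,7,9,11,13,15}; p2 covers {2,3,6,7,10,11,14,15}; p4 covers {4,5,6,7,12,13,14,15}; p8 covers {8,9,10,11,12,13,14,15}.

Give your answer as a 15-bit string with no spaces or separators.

010000100100001

Place data at non-parity positions: p1 p2 0 p4 0 0 1 p8 0 1 0 0 0 0 1
p1 (pos 1,3,5,7,9,11,13,15): XOR of data positions = 0⊕0⊕1⊕0⊕0⊕0⊕1 = 0
p2 (pos 2,3,6,7,10,11,14,15): XOR of data positions = 0⊕0⊕1⊕1⊕0⊕0⊕1 = 1
p4 (pos 4,5,6,7,12,13,14,15): XOR of data positions = 0⊕0⊕1⊕0⊕0⊕0⊕1 = 0
p8 (pos 8,9,10,11,12,13,14,15): XOR of data positions = 0⊕1⊕0⊕0⊕0⊕0⊕1 = 0
Codeword: 010000100100001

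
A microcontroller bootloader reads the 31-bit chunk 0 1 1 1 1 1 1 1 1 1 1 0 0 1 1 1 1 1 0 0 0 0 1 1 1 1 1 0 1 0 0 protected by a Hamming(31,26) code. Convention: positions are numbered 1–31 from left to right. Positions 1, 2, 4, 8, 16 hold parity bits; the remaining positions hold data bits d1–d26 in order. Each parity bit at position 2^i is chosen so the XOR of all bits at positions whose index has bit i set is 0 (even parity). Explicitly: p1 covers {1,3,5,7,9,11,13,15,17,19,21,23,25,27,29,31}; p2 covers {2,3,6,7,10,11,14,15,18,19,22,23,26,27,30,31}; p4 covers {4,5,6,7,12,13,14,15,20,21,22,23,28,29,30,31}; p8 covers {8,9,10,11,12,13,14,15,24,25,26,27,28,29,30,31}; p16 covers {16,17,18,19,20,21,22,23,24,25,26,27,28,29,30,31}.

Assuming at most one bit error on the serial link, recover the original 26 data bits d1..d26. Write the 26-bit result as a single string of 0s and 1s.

s1 (pos 1,3,5,7,9,11,13,15,17,19,21,23,25,27,29,31): 0⊕1⊕1⊕1⊕1⊕1⊕0⊕1⊕1⊕0⊕0⊕1⊕1⊕1⊕1⊕0 = 1
s2 (pos 2,3,6,7,10,11,14,15,18,19,22,23,26,27,30,31): 1⊕1⊕1⊕1⊕1⊕1⊕1⊕1⊕1⊕0⊕0⊕1⊕1⊕1⊕0⊕0 = 0
s4 (pos 4,5,6,7,12,13,14,15,20,21,22,23,28,29,30,31): 1⊕1⊕1⊕1⊕0⊕0⊕1⊕1⊕0⊕0⊕0⊕1⊕0⊕1⊕0⊕0 = 0
s8 (pos 8,9,10,11,12,13,14,15,24,25,26,27,28,29,30,31): 1⊕1⊕1⊕1⊕0⊕0⊕1⊕1⊕1⊕1⊕1⊕1⊕0⊕1⊕0⊕0 = 1
s16 (pos 16,17,18,19,20,21,22,23,24,25,26,27,28,29,30,31): 1⊕1⊕1⊕0⊕0⊕0⊕0⊕1⊕1⊕1⊕1⊕1⊕0⊕1⊕0⊕0 = 1
Syndrome s16…s1 = 11001 → error at position 25.
Flip position 25: 0111111111100111110000111110100 → 0111111111100111110000110110100
Read data bits from positions 3,5,6,7,9,10,11,12,13,14,15,17,18,19,20,21,22,23,24,25,26,27,28,29,30,31: 11111110011110000110110100

11111110011110000110110100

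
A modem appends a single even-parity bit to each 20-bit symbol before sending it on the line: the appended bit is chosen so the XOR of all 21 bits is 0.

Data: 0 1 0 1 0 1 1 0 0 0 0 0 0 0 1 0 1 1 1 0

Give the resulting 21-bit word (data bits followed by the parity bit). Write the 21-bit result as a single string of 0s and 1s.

XOR of the 20 data bits: 0⊕1⊕0⊕1⊕0⊕1⊕1⊕0⊕0⊕0⊕0⊕0⊕0⊕0⊕1⊕0⊕1⊕1⊕1⊕0 = 0
Parity bit = 0 (so all 21 bits XOR to 0).

010101100000001011100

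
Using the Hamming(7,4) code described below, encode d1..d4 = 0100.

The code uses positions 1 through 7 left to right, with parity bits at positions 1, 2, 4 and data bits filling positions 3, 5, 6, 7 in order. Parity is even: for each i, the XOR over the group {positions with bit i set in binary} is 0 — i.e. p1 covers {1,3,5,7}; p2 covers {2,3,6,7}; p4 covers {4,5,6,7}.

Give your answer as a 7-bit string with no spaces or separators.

Place data at non-parity positions: p1 p2 0 p4 1 0 0
p1 (pos 1,3,5,7): XOR of data positions = 0⊕1⊕0 = 1
p2 (pos 2,3,6,7): XOR of data positions = 0⊕0⊕0 = 0
p4 (pos 4,5,6,7): XOR of data positions = 1⊕0⊕0 = 1
Codeword: 1001100

1001100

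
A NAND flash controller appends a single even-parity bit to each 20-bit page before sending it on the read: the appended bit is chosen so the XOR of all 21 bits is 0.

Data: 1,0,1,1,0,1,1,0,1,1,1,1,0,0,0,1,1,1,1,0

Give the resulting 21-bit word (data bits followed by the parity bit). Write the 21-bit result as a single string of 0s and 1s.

XOR of the 20 data bits: 1⊕0⊕1⊕1⊕0⊕1⊕1⊕0⊕1⊕1⊕1⊕1⊕0⊕0⊕0⊕1⊕1⊕1⊕1⊕0 = 1
Parity bit = 1 (so all 21 bits XOR to 0).

101101101111000111101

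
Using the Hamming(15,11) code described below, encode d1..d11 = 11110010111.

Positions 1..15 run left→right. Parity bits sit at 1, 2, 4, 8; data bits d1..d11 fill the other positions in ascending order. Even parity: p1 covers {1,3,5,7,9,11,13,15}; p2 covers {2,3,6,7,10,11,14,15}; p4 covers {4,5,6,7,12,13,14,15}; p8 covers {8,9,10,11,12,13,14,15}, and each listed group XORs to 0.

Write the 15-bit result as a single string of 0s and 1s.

Place data at non-parity positions: p1 p2 1 p4 1 1 1 p8 0 0 1 0 1 1 1
p1 (pos 1,3,5,7,9,11,13,15): XOR of data positions = 1⊕1⊕1⊕0⊕1⊕1⊕1 = 0
p2 (pos 2,3,6,7,10,11,14,15): XOR of data positions = 1⊕1⊕1⊕0⊕1⊕1⊕1 = 0
p4 (pos 4,5,6,7,12,13,14,15): XOR of data positions = 1⊕1⊕1⊕0⊕1⊕1⊕1 = 0
p8 (pos 8,9,10,11,12,13,14,15): XOR of data positions = 0⊕0⊕1⊕0⊕1⊕1⊕1 = 0
Codeword: 001011100010111

001011100010111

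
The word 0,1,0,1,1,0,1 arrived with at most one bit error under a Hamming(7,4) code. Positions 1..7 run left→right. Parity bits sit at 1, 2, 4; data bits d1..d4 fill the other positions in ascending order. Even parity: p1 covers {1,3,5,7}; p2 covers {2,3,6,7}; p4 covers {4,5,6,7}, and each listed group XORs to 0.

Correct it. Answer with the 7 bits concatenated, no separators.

s1 (pos 1,3,5,7): 0⊕0⊕1⊕1 = 0
s2 (pos 2,3,6,7): 1⊕0⊕0⊕1 = 0
s4 (pos 4,5,6,7): 1⊕1⊕0⊕1 = 1
Syndrome s4…s1 = 100 → error at position 4.
Flip position 4: 0101101 → 0100101

0100101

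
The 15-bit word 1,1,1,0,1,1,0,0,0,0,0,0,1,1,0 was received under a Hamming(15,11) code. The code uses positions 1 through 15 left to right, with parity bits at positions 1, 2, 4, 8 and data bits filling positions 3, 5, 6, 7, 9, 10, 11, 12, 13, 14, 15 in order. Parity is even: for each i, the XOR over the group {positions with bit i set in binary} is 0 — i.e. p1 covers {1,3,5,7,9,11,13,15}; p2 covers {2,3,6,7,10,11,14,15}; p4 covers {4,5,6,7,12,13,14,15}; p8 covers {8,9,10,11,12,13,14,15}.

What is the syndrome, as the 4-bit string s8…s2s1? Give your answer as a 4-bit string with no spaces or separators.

s1 (pos 1,3,5,7,9,11,13,15): 1⊕1⊕1⊕0⊕0⊕0⊕1⊕0 = 0
s2 (pos 2,3,6,7,10,11,14,15): 1⊕1⊕1⊕0⊕0⊕0⊕1⊕0 = 0
s4 (pos 4,5,6,7,12,13,14,15): 0⊕1⊕1⊕0⊕0⊕1⊕1⊕0 = 0
s8 (pos 8,9,10,11,12,13,14,15): 0⊕0⊕0⊕0⊕0⊕1⊕1⊕0 = 0
Syndrome s8…s1 = 0000 → no error.

0000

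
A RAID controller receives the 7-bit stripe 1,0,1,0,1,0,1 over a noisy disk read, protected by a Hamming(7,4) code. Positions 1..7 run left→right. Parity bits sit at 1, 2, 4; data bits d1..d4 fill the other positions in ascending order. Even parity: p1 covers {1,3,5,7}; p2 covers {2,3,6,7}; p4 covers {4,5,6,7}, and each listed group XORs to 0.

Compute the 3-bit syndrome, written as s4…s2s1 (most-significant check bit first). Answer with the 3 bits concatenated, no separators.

000

s1 (pos 1,3,5,7): 1⊕1⊕1⊕1 = 0
s2 (pos 2,3,6,7): 0⊕1⊕0⊕1 = 0
s4 (pos 4,5,6,7): 0⊕1⊕0⊕1 = 0
Syndrome s4…s1 = 000 → no error.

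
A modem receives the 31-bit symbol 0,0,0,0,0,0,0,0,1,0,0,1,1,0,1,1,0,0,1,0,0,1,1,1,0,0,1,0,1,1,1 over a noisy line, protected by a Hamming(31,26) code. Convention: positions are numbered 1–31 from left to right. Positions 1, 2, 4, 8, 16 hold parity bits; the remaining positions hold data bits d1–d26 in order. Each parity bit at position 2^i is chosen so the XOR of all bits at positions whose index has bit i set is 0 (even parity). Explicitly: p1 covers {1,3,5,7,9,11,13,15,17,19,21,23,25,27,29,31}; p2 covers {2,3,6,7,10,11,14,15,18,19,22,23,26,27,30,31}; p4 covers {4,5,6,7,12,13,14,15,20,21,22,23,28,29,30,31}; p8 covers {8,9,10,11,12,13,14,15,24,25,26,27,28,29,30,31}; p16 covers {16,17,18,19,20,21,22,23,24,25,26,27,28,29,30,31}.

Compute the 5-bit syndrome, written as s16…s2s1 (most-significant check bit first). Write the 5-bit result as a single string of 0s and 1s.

11010

s1 (pos 1,3,5,7,9,11,13,15,17,19,21,23,25,27,29,31): 0⊕0⊕0⊕0⊕1⊕0⊕1⊕1⊕0⊕1⊕0⊕1⊕0⊕1⊕1⊕1 = 0
s2 (pos 2,3,6,7,10,11,14,15,18,19,22,23,26,27,30,31): 0⊕0⊕0⊕0⊕0⊕0⊕0⊕1⊕0⊕1⊕1⊕1⊕0⊕1⊕1⊕1 = 1
s4 (pos 4,5,6,7,12,13,14,15,20,21,22,23,28,29,30,31): 0⊕0⊕0⊕0⊕1⊕1⊕0⊕1⊕0⊕0⊕1⊕1⊕0⊕1⊕1⊕1 = 0
s8 (pos 8,9,10,11,12,13,14,15,24,25,26,27,28,29,30,31): 0⊕1⊕0⊕0⊕1⊕1⊕0⊕1⊕1⊕0⊕0⊕1⊕0⊕1⊕1⊕1 = 1
s16 (pos 16,17,18,19,20,21,22,23,24,25,26,27,28,29,30,31): 1⊕0⊕0⊕1⊕0⊕0⊕1⊕1⊕1⊕0⊕0⊕1⊕0⊕1⊕1⊕1 = 1
Syndrome s16…s1 = 11010 → error at position 26.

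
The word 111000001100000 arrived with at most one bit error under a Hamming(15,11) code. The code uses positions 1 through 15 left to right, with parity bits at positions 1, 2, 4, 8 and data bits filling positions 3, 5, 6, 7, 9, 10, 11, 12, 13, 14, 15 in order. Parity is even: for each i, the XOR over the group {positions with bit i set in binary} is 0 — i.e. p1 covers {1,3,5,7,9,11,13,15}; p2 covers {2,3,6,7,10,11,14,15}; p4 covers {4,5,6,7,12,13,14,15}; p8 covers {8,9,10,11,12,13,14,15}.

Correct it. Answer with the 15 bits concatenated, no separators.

s1 (pos 1,3,5,7,9,11,13,15): 1⊕1⊕0⊕0⊕1⊕0⊕0⊕0 = 1
s2 (pos 2,3,6,7,10,11,14,15): 1⊕1⊕0⊕0⊕1⊕0⊕0⊕0 = 1
s4 (pos 4,5,6,7,12,13,14,15): 0⊕0⊕0⊕0⊕0⊕0⊕0⊕0 = 0
s8 (pos 8,9,10,11,12,13,14,15): 0⊕1⊕1⊕0⊕0⊕0⊕0⊕0 = 0
Syndrome s8…s1 = 0011 → error at position 3.
Flip position 3: 111000001100000 → 110000001100000

110000001100000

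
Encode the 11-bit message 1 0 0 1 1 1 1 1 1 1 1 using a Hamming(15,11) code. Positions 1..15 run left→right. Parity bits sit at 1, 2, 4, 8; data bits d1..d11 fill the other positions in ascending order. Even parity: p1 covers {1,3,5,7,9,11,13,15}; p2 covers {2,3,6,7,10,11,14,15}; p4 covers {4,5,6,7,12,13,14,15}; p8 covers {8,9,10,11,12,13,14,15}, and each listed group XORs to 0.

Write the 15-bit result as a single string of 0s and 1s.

Place data at non-parity positions: p1 p2 1 p4 0 0 1 p8 1 1 1 1 1 1 1
p1 (pos 1,3,5,7,9,11,13,15): XOR of data positions = 1⊕0⊕1⊕1⊕1⊕1⊕1 = 0
p2 (pos 2,3,6,7,10,11,14,15): XOR of data positions = 1⊕0⊕1⊕1⊕1⊕1⊕1 = 0
p4 (pos 4,5,6,7,12,13,14,15): XOR of data positions = 0⊕0⊕1⊕1⊕1⊕1⊕1 = 1
p8 (pos 8,9,10,11,12,13,14,15): XOR of data positions = 1⊕1⊕1⊕1⊕1⊕1⊕1 = 1
Codeword: 001100111111111

001100111111111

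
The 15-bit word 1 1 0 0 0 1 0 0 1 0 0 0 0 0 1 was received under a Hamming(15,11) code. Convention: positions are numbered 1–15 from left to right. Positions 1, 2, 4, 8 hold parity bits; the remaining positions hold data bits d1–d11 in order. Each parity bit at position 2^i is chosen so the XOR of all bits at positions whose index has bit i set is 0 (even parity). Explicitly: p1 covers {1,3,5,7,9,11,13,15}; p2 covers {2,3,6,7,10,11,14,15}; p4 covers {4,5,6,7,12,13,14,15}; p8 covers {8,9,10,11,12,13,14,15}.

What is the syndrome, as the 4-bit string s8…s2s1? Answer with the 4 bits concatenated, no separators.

s1 (pos 1,3,5,7,9,11,13,15): 1⊕0⊕0⊕0⊕1⊕0⊕0⊕1 = 1
s2 (pos 2,3,6,7,10,11,14,15): 1⊕0⊕1⊕0⊕0⊕0⊕0⊕1 = 1
s4 (pos 4,5,6,7,12,13,14,15): 0⊕0⊕1⊕0⊕0⊕0⊕0⊕1 = 0
s8 (pos 8,9,10,11,12,13,14,15): 0⊕1⊕0⊕0⊕0⊕0⊕0⊕1 = 0
Syndrome s8…s1 = 0011 → error at position 3.

0011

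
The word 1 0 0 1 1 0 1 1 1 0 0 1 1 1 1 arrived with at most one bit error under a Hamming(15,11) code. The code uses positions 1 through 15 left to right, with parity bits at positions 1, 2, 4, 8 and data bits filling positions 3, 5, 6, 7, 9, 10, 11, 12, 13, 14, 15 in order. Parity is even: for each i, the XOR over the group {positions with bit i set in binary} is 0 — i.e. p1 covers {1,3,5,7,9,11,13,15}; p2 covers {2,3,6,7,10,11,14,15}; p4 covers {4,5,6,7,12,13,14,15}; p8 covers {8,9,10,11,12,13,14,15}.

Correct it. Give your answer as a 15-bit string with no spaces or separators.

100111111001111

s1 (pos 1,3,5,7,9,11,13,15): 1⊕0⊕1⊕1⊕1⊕0⊕1⊕1 = 0
s2 (pos 2,3,6,7,10,11,14,15): 0⊕0⊕0⊕1⊕0⊕0⊕1⊕1 = 1
s4 (pos 4,5,6,7,12,13,14,15): 1⊕1⊕0⊕1⊕1⊕1⊕1⊕1 = 1
s8 (pos 8,9,10,11,12,13,14,15): 1⊕1⊕0⊕0⊕1⊕1⊕1⊕1 = 0
Syndrome s8…s1 = 0110 → error at position 6.
Flip position 6: 100110111001111 → 100111111001111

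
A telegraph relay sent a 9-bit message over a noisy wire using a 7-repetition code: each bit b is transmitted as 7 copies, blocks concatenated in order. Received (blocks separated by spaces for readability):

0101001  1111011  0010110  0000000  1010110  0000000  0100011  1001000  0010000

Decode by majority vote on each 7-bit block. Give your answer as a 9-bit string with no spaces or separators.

Block 1 (0101001): 3 ones → 0
Block 2 (1111011): 6 ones → 1
Block 3 (0010110): 3 ones → 0
Block 4 (0000000): 0 ones → 0
Block 5 (1010110): 4 ones → 1
Block 6 (0000000): 0 ones → 0
Block 7 (0100011): 3 ones → 0
Block 8 (1001000): 2 ones → 0
Block 9 (0010000): 1 one → 0

010010000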